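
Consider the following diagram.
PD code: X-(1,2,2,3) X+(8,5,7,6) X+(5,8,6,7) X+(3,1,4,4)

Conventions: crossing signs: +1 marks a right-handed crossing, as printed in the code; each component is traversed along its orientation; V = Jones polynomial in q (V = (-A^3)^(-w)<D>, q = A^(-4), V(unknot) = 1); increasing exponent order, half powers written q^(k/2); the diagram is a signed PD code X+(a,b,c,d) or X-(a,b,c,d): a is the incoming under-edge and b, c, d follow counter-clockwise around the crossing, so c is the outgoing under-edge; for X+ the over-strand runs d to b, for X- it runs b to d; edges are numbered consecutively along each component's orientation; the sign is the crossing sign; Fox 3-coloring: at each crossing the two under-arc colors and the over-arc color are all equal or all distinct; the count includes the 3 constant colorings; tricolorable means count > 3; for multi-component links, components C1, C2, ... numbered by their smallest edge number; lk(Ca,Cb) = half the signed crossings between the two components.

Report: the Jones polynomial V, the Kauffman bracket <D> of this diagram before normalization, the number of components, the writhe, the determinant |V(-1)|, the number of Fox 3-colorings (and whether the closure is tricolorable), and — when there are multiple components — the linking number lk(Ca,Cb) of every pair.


V(q) = 1 + q + q^2 + q^3
bracket: A^-6 + A^-2 + A^2 + A^6, w = +2
3 components, writhe +2, over 4 crossings
lk(C1,C2) = 0
linking number lk(C1,C3) = 0
lk(C2,C3): +1
det 0, colorings 9 of 3^4 — tricolorable
observation: summing lk over 3 pairs gives +1


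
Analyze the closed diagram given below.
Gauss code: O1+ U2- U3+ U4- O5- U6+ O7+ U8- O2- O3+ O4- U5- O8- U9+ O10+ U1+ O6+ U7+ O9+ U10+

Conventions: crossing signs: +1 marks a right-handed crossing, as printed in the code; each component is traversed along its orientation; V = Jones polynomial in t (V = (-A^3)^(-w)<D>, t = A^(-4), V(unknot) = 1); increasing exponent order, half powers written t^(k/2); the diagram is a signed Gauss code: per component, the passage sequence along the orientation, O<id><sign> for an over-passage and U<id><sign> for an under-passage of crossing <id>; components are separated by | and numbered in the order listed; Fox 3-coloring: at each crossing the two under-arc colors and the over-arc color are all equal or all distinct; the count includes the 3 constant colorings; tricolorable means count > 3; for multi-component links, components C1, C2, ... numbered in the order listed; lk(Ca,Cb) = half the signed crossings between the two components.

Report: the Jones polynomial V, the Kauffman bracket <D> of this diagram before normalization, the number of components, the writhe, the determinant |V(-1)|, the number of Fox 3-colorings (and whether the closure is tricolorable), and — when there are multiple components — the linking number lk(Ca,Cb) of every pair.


V(t) = -t^-2 + 2t^-1 - 3 + 5t - 4t^2 + 5t^3 - 4t^4 + 2t^5 - t^6
bracket: -A^-18 + 2A^-14 - 4A^-10 + 5A^-6 - 4A^-2 + 5A^2 - 3A^6 + 2A^10 - A^14, w = +2
1 component, writhe +2, over 10 crossings
det 27, colorings 9 of 3^10 — tricolorable
observation: |V(-1)| = 27: so tricolorable, since 3 divides 27


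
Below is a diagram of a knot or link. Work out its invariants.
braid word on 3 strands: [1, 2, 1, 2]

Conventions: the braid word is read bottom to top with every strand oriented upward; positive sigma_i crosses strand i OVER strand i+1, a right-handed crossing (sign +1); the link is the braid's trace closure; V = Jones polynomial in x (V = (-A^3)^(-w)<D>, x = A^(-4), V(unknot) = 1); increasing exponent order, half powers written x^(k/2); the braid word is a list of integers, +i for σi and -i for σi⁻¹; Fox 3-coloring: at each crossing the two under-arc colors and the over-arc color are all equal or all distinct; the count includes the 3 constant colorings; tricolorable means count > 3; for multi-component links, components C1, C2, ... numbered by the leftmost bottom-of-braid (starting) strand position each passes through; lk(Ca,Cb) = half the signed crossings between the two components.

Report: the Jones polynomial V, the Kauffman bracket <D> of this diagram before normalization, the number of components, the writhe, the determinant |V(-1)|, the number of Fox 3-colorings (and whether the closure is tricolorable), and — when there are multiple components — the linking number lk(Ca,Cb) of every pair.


V(x) = x + x^3 - x^4
bracket: -A^-4 + 1 + A^8, w = +4
1 component, writhe +4, over 4 crossings
det 3, colorings 9 of 3^4 — tricolorable
observation: w = +4 shifts under R1 moves; the (-A^3)^(-4) factor cancels that in V


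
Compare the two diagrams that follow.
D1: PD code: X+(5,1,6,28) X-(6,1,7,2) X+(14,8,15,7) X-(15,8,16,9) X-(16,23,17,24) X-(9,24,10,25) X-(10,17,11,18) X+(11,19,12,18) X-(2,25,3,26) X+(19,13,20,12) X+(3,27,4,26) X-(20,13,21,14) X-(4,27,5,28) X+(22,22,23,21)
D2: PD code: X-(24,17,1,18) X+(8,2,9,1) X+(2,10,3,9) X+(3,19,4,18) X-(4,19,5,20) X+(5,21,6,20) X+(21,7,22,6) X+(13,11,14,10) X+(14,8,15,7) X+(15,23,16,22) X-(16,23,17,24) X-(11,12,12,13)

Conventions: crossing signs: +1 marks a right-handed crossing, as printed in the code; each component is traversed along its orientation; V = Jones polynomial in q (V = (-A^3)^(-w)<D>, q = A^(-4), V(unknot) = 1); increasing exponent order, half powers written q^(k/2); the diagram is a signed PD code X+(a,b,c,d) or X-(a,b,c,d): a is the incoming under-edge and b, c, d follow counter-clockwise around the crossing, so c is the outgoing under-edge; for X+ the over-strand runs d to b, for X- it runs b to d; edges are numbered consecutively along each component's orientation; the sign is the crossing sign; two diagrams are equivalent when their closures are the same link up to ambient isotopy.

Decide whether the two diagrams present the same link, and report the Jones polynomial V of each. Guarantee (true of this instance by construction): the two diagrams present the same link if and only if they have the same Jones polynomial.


same link: no
V(D1) = 1  [14 crossings, <D> = A^-6, w = -2]
V(D2) = q - q^2 + 2q^3 - q^4 + q^5 - q^6  (w +4, c 12, <D> = -A^-12 + A^-8 - A^-4 + 2 - A^4 + A^8)
note: V(q) takes 2 values over 2 diagrams, fixing the grouping


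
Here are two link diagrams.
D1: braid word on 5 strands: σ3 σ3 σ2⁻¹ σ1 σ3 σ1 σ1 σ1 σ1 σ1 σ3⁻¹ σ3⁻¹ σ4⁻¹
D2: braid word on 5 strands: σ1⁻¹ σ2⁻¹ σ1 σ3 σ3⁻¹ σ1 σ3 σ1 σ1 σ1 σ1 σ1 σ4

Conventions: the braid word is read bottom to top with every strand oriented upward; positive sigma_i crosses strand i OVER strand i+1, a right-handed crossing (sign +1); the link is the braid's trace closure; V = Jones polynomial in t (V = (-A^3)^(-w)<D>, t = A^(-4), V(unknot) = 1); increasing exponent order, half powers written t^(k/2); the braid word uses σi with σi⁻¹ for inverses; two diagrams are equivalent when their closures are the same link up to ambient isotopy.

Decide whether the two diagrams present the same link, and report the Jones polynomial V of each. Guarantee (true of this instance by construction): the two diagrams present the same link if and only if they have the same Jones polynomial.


same link: yes
V(D1) = -t^(5/2) - t^(9/2) + t^(11/2) - t^(13/2) + t^(15/2) - t^(17/2)  [13 crossings, <D> = A^-19 - A^-15 + A^-11 - A^-7 + A^-3 + A^5, w = +5]
V(D2) = -t^(5/2) - t^(9/2) + t^(11/2) - t^(13/2) + t^(15/2) - t^(17/2)  (w +7, c 13, <D> = A^-13 - A^-9 + A^-5 - A^-1 + A^3 + A^11)
note: Markov moves rewrite D1 (13 crossings) into D2 (13)


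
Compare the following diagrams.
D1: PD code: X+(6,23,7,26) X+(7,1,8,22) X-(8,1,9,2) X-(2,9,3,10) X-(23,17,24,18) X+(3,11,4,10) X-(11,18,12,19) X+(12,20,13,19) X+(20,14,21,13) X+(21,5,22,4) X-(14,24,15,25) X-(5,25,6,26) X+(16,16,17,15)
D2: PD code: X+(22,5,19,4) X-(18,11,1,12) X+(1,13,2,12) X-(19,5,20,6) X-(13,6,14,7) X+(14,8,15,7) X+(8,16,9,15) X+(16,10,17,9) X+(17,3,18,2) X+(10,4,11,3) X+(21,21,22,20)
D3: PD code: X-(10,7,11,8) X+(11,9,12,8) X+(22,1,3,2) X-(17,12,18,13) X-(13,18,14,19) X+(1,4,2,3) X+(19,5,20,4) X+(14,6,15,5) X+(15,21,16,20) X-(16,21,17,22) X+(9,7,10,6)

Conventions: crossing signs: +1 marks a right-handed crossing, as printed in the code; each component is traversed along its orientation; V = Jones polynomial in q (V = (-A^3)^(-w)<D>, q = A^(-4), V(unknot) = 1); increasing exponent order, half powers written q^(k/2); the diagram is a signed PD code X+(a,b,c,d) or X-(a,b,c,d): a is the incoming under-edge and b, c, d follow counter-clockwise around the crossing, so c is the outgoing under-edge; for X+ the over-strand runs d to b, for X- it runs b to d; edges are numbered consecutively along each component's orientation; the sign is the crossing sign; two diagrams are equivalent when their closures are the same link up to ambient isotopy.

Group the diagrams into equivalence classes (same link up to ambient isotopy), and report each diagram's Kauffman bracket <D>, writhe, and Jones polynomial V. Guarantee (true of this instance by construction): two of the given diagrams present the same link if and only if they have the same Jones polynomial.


classes: {D1} | {D2} | {D3}
V(D1) = -q^(-5/2) - q^(-1/2)  [13 crossings, <D> = A^5 + A^13, w = +1]
V(D2) = -q^(1/2) - q^(3/2) - q^(5/2) + q^(9/2)  [11 crossings, <D> = -A^-3 + A^5 + A^9 + A^13, w = +5]
V(D3) = -q^(1/2) - q^(5/2)  [11 crossings, <D> = A^-1 + A^7, w = +3]
note: 3 classes among 3 diagrams; unequal V(q) rules out equality


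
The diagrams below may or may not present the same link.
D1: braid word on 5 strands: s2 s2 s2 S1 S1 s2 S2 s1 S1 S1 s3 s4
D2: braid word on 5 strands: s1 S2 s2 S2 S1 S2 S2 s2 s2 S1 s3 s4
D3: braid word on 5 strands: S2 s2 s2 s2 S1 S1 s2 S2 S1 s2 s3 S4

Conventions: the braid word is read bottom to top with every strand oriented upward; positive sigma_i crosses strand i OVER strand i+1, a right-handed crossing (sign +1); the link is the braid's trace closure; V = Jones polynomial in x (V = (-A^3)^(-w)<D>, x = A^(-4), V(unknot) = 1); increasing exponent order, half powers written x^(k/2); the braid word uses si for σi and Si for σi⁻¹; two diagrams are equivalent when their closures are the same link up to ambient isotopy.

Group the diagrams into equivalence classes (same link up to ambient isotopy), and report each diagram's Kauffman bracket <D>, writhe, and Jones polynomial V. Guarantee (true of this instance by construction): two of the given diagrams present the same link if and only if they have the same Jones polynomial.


grouping into links: {D1, D3} | {D2}
V(D1) = -x^-3 + x^-2 - x^-1 + 3 - x + x^2 - x^3  (w +2, c 12, <D> = -A^-6 + A^-2 - A^2 + 3A^6 - A^10 + A^14 - A^18)
V(D2) = 1  (w 0, c 12, <D> = 1)
D3 (bracket -A^-12 + A^-8 - A^-4 + 3 - A^4 + A^8 - A^12; 12 crossings at w = 0): V = -x^-3 + x^-2 - x^-1 + 3 - x + x^2 - x^3
why: 2 values of V(x) split the 3 diagrams


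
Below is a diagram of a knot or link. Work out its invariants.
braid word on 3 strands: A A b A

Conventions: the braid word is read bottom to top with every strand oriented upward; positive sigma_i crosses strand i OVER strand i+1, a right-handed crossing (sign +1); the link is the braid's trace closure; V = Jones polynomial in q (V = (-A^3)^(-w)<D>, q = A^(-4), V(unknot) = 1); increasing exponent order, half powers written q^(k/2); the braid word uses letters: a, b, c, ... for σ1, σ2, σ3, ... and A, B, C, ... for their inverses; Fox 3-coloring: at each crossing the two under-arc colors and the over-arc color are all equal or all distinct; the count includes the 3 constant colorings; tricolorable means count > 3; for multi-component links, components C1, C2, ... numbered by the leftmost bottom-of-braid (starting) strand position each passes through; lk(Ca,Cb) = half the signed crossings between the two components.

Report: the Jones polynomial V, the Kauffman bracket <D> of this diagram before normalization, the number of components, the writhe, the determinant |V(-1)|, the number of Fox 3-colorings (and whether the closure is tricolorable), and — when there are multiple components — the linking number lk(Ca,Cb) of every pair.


Jones polynomial: V(q) = -q^-4 + q^-3 + q^-1
<D> = A^-2 + A^6 - A^10; writhe -2
components 1, writhe -2 (4 crossings)
3-colorings: 9 of 3^4, det 3 — tricolorable
note: w = -2 (over 4 crossings) is diagram-only; (-A^3)^(2) removes it from V


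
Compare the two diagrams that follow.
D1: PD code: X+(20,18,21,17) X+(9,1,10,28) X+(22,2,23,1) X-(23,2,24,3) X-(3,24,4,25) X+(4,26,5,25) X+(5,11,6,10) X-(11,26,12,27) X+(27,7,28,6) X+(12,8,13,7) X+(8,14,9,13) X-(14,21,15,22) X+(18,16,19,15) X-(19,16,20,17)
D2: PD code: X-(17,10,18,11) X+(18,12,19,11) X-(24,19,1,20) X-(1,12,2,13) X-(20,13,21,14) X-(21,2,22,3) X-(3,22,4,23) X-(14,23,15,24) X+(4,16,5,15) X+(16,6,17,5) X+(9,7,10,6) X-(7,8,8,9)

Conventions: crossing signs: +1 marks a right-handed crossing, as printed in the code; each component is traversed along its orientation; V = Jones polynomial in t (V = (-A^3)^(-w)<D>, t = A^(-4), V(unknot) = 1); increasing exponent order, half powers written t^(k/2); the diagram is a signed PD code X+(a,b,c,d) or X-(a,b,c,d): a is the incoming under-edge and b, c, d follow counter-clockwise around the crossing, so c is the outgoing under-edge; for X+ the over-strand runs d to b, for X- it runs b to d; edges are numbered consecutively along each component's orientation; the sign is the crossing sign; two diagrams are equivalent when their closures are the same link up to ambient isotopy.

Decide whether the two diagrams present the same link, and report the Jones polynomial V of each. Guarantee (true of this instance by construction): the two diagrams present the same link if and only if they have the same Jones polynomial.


same link: no
V(D1) = t - t^2 + 2t^3 - t^4 + t^5 - t^6  [14 crossings, <D> = -A^-12 + A^-8 - A^-4 + 2 - A^4 + A^8, w = +4]
V(D2) = -t^-6 + t^-5 - t^-4 + 2t^-3 - t^-2 + t^-1  (w -4, c 12, <D> = A^-8 - A^-4 + 2 - A^4 + A^8 - A^12)
note: 2 values of V(t) split the 2 diagrams


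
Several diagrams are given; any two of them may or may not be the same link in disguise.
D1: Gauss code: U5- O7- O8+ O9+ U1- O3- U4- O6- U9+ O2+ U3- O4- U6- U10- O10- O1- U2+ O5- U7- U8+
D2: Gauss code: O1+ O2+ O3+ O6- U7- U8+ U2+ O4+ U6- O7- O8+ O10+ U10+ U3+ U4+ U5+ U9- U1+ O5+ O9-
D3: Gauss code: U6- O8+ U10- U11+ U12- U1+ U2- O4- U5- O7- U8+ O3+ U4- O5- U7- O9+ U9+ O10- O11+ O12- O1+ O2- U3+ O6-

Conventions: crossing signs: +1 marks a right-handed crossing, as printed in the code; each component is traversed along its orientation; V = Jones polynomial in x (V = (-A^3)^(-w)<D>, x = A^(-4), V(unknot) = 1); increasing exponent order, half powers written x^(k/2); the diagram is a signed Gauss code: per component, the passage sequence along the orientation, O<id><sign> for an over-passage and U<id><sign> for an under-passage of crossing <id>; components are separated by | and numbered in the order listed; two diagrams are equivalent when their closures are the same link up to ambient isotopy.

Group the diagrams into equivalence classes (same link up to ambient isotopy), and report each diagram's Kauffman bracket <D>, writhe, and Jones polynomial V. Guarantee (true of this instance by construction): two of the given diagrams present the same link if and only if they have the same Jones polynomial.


equivalence classes: {D1, D3} | {D2}
D1 (bracket A^-16 - A^-12 + 2A^-8 - 2A^-4 + 2 - 2A^4 + A^8; 10 crossings at w = -4): V = x^-5 - 2x^-4 + 2x^-3 - 2x^-2 + 2x^-1 - 1 + x
D2 (bracket A^12; 10 crossings at w = +4): V = 1
V(D3) = x^-5 - 2x^-4 + 2x^-3 - 2x^-2 + 2x^-1 - 1 + x  [12 crossings, <D> = A^-10 - A^-6 + 2A^-2 - 2A^2 + 2A^6 - 2A^10 + A^14, w = -2]
key observation: 2 classes among 3 diagrams; unequal V(x) rules out equality


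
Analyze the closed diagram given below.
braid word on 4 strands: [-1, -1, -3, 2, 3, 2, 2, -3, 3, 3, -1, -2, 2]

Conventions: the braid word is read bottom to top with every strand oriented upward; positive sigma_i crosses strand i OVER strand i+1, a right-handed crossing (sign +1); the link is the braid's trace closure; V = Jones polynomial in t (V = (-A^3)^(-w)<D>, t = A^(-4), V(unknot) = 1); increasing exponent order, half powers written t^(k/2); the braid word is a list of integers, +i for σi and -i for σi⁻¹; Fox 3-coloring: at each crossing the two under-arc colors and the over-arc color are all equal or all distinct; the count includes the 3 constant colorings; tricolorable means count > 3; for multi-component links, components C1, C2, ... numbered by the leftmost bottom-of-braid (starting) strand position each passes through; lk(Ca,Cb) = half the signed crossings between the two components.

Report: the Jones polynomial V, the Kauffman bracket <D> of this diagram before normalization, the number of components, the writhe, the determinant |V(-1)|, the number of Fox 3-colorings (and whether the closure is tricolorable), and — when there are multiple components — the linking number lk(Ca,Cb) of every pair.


V = -t^-3 + t^-2 - t^-1 + 3 - t + t^2 - t^3
<D> = A^-9 - A^-5 + A^-1 - 3A^3 + A^7 - A^11 + A^15 (w = +1)
1 component over 13 crossings, w = +1
27 Fox colorings among 3^13, |V(-1)| = 9: tricolorable
why: det 9 = |V(-1)|; divisible by 3, so tricolorable


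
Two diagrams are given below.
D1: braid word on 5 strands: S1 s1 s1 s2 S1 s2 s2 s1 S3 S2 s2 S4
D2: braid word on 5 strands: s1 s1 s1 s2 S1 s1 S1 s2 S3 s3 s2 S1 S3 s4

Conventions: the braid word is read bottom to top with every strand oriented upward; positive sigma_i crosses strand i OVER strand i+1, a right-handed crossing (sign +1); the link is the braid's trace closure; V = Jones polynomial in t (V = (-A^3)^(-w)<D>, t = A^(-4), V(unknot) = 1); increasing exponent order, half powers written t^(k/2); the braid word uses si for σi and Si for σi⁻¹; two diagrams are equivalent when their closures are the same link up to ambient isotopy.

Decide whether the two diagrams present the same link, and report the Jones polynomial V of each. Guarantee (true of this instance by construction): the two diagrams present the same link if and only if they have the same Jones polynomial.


same link: yes
V(D1) = t - t^2 + 2t^3 - t^4 + t^5 - t^6  [12 crossings, <D> = -A^-18 + A^-14 - A^-10 + 2A^-6 - A^-2 + A^2, w = +2]
D2 (bracket -A^-12 + A^-8 - A^-4 + 2 - A^4 + A^8; 14 crossings at w = +4): V = t - t^2 + 2t^3 - t^4 + t^5 - t^6
note: one V(t) for all 2 diagrams — one class (guaranteed)


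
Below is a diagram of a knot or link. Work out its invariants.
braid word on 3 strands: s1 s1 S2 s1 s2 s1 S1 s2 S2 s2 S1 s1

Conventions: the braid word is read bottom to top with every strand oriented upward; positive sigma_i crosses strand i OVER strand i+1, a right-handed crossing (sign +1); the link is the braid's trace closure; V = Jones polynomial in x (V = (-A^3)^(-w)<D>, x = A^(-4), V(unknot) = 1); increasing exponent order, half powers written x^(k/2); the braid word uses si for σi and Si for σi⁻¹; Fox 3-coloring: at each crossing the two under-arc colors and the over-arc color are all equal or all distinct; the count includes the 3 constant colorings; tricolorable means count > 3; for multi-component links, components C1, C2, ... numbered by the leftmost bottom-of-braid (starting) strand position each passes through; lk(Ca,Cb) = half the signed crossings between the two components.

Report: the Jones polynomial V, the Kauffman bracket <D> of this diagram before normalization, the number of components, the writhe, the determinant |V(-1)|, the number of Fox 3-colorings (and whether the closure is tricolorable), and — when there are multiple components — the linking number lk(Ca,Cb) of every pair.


V = x - x^2 + 2x^3 - x^4 + x^5 - x^6
<D> = -A^-12 + A^-8 - A^-4 + 2 - A^4 + A^8 (w = +4)
1 component over 12 crossings, w = +4
3 Fox colorings among 3^12, |V(-1)| = 7: not tricolorable
why: V spans 5 powers of x: at least 5 crossings in any diagram


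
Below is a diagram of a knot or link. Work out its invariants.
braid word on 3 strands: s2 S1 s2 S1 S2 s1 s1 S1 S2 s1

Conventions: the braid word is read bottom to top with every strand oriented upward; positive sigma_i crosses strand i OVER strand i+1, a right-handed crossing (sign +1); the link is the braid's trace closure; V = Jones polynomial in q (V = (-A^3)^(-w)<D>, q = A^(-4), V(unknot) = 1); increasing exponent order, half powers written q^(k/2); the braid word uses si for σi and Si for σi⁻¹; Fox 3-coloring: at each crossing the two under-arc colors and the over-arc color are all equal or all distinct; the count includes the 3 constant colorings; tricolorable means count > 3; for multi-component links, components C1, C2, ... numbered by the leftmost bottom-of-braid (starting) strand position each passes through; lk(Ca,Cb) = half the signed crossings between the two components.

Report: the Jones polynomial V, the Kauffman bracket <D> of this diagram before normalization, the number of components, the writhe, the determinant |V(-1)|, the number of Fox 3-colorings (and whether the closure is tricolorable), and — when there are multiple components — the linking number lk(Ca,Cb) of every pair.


V = -q^-3 + q^-2 - q^-1 + 3 - q + q^2 - q^3
<D> = -A^-12 + A^-8 - A^-4 + 3 - A^4 + A^8 - A^12 (w = 0)
1 component over 10 crossings, w = 0
27 Fox colorings among 3^10, |V(-1)| = 9: tricolorable
why: V is palindromic (span 6, det 9): q -> 1/q fixes it; necessary, not sufficient, for amphichirality


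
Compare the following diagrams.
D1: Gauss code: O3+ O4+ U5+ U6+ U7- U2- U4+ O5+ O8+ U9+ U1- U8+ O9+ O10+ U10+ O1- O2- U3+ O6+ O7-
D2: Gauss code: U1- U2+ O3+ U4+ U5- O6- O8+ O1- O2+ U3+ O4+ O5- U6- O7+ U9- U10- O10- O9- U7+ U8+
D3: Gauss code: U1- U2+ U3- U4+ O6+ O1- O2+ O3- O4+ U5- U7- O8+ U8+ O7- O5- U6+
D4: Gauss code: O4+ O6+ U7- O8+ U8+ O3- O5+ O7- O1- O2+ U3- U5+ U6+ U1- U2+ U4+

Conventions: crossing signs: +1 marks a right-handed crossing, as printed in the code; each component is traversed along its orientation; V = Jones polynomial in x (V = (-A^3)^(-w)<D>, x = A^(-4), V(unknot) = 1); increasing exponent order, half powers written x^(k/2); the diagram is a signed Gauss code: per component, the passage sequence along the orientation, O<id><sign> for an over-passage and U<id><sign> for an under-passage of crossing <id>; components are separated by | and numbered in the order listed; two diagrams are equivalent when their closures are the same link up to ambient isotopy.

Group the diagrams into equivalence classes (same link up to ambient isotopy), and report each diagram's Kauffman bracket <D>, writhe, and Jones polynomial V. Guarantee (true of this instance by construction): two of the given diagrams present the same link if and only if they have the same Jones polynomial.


classes: {D1, D2, D3, D4}
V(D1) = 1  [10 crossings, <D> = A^12, w = +4]
V(D2) = 1  (w 0, c 10, <D> = 1)
D3 (bracket 1; 8 crossings at w = 0): V = 1
D4 (bracket A^6; 8 crossings at w = +2): V = 1
insight: all 4 diagrams share one V(x), hence one class


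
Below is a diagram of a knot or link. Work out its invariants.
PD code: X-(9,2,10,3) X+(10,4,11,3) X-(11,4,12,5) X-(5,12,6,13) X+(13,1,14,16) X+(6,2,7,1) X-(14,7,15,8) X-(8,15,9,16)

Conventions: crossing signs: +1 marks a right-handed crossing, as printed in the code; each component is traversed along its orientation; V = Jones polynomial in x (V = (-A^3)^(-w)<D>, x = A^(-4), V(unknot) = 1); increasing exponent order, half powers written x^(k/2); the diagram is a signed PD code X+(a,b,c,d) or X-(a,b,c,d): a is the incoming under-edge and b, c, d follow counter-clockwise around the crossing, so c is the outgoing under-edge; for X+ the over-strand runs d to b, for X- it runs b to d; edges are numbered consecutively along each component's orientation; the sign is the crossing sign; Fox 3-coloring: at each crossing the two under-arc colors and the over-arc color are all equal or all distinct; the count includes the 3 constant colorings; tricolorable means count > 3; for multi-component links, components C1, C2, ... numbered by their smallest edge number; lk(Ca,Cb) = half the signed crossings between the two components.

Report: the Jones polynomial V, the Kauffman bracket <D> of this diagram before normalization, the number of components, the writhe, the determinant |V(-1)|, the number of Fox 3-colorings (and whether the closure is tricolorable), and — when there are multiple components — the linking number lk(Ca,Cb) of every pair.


V = -x^-4 + x^-3 + x^-1
<D> = A^-2 + A^6 - A^10 (w = -2)
1 component over 8 crossings, w = -2
9 Fox colorings among 3^8, |V(-1)| = 3: tricolorable
why: det 3 = |V(-1)|; divisible by 3, so tricolorable


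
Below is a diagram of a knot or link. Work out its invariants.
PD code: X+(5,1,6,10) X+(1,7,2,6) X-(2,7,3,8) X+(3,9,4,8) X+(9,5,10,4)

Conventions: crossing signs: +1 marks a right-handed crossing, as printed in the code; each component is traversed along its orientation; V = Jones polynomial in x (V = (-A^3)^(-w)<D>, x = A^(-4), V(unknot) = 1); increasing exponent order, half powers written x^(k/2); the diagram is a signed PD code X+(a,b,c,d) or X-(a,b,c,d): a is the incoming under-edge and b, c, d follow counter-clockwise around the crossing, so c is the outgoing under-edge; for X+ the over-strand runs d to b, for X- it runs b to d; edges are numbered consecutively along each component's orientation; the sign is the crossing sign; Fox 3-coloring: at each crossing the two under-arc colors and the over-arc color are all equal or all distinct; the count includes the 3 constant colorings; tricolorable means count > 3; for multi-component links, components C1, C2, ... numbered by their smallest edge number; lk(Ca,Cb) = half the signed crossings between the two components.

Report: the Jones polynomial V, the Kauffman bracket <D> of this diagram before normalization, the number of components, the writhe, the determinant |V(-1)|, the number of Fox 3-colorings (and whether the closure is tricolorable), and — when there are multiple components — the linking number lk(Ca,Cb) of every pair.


Jones polynomial: V(x) = x + x^3 - x^4
<D> = A^-7 - A^-3 - A^5; writhe +3
components 1, writhe +3 (5 crossings)
3-colorings: 9 of 3^5, det 3 — tricolorable
note: V spans 3 powers of x: at least 3 crossings in any diagram


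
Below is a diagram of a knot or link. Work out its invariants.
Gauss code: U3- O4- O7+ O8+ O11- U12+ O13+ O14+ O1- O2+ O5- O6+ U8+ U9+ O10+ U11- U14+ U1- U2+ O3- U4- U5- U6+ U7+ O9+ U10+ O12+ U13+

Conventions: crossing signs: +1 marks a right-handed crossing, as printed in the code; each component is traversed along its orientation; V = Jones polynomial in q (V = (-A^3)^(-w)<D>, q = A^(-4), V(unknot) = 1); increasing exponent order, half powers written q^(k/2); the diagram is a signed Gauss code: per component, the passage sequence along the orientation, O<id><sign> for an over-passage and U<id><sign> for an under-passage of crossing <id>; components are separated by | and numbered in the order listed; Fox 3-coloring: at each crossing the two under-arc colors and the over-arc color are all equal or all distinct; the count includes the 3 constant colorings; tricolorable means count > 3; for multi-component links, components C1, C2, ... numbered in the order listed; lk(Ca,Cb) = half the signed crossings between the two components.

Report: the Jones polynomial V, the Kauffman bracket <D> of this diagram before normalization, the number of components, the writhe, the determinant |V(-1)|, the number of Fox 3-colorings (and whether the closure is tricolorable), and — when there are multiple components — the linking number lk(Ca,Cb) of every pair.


Jones polynomial: V(q) = 2q - 2q^2 + 3q^3 - 3q^4 + 2q^5 - 2q^6 + q^7
<D> = A^-16 - 2A^-12 + 2A^-8 - 3A^-4 + 3 - 2A^4 + 2A^8; writhe +4
components 1, writhe +4 (14 crossings)
3-colorings: 9 of 3^14, det 15 — tricolorable
note: V spans 6 powers of q: at least 6 crossings in any diagram


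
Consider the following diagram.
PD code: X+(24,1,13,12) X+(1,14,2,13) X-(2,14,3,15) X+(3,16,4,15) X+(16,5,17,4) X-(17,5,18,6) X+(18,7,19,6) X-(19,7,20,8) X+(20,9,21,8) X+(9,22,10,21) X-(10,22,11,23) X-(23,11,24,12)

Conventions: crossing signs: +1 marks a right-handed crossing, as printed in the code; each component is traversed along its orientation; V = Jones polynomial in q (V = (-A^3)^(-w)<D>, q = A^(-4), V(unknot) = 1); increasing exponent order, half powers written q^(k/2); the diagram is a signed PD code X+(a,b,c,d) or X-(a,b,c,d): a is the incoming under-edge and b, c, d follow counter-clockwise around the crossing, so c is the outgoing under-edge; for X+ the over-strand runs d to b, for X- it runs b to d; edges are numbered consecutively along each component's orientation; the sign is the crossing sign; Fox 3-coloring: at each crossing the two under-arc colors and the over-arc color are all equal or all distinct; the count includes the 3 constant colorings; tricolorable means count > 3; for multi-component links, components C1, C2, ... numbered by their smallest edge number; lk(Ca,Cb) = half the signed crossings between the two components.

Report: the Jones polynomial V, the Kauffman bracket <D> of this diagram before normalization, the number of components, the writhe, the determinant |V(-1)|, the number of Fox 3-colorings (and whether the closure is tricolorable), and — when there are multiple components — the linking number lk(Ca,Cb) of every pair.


V(q) = -q^(1/2) - q^(5/2)
bracket: -A^-4 - A^4, w = +2
2 components, writhe +2, over 12 crossings
lk(C1,C2) = +1
det 2, colorings 3 of 3^12 — not tricolorable
observation: w = +2 shifts under R1 moves; the (-A^3)^(-2) factor cancels that in V


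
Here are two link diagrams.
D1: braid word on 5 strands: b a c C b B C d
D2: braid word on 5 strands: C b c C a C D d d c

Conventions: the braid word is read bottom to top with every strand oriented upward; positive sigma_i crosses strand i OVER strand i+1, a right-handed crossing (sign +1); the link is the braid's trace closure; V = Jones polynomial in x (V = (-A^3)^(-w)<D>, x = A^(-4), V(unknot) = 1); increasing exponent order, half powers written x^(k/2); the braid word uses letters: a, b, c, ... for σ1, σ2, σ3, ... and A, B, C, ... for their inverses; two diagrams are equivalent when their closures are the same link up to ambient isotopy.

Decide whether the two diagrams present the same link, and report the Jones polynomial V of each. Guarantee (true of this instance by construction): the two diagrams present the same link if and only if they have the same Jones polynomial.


equivalent: yes
D1 (bracket A^6; 8 crossings at w = +2): V = 1
V(D2) = 1  [10 crossings, <D> = A^6, w = +2]
observation: all 2 diagrams share one V(x), hence one class


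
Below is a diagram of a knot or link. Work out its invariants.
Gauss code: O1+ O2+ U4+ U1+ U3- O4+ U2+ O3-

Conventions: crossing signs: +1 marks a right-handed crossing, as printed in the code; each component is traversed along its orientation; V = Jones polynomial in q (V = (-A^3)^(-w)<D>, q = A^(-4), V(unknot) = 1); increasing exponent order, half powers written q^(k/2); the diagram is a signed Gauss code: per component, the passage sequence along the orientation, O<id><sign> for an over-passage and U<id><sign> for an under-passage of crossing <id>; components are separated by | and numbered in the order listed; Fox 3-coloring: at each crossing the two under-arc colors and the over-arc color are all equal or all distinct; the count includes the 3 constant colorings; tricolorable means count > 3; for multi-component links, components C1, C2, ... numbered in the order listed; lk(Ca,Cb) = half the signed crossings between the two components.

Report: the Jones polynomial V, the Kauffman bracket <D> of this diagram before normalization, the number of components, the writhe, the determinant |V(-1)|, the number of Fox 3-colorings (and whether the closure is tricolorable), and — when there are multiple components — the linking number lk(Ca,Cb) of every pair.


V = 1
<D> = A^6 (w = +2)
1 component over 4 crossings, w = +2
3 Fox colorings among 3^4, |V(-1)| = 1: not tricolorable
why: w = +2 (over 4 crossings) is diagram-only; (-A^3)^(-2) removes it from V


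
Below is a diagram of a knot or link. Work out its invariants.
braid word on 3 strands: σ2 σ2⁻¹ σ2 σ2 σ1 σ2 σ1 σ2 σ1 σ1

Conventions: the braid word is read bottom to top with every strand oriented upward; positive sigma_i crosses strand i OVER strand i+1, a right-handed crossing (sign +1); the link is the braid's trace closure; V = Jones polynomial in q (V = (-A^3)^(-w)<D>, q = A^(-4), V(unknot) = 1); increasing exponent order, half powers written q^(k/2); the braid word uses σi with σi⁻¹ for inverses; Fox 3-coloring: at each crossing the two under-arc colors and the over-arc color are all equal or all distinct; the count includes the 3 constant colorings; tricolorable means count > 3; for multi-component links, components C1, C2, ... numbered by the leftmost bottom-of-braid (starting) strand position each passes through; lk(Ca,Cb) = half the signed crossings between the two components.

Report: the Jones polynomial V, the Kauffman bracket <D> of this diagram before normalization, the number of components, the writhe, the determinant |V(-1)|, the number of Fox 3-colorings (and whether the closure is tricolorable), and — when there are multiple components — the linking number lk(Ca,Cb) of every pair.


V = q^3 + q^5 - q^8
<D> = -A^-8 + A^4 + A^12 (w = +8)
1 component over 10 crossings, w = +8
9 Fox colorings among 3^10, |V(-1)| = 3: tricolorable
why: the word shrinks to σ2 σ2 σ1 σ2 σ1 σ2 σ1 σ1 after cancelling


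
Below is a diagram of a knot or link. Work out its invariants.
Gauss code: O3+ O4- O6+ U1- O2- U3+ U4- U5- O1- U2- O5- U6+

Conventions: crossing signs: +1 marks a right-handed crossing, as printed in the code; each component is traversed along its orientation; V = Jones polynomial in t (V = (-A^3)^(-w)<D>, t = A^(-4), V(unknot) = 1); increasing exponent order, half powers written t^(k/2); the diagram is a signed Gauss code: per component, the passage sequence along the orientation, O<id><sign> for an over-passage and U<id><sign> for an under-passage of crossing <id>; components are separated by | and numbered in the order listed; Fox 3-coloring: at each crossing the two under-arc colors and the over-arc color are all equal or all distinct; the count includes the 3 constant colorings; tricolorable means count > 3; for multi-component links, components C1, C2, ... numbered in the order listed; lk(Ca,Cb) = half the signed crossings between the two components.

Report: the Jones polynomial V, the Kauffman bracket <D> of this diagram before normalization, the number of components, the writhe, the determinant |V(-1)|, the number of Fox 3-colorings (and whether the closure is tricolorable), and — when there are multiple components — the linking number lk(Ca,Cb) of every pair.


V = -t^-4 + t^-3 + t^-1
<D> = A^-2 + A^6 - A^10 (w = -2)
1 component over 6 crossings, w = -2
9 Fox colorings among 3^6, |V(-1)| = 3: tricolorable
why: w = -2 (over 6 crossings) is diagram-only; (-A^3)^(2) removes it from V


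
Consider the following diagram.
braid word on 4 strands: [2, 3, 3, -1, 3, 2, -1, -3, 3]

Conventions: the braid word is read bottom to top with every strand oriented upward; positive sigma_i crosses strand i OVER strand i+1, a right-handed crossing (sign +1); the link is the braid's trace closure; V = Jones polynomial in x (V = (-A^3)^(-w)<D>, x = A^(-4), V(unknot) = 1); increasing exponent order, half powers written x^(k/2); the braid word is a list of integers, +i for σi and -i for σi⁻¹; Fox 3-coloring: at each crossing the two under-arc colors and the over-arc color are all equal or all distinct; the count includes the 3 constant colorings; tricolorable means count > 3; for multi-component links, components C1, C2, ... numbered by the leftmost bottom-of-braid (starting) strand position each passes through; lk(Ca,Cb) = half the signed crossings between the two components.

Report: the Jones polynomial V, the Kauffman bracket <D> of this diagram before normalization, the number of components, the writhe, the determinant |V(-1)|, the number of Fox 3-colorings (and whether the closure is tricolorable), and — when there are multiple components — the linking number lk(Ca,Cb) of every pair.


V(x) = x^-1 - 1 + 2x - 3x^2 + 3x^3 - 2x^4 + 2x^5 - x^6
bracket: A^-15 - 2A^-11 + 2A^-7 - 3A^-3 + 3A - 2A^5 + A^9 - A^13, w = +3
1 component, writhe +3, over 9 crossings
det 15, colorings 9 of 3^9 — tricolorable
observation: |V(-1)| = 15: so tricolorable, since 3 divides 15


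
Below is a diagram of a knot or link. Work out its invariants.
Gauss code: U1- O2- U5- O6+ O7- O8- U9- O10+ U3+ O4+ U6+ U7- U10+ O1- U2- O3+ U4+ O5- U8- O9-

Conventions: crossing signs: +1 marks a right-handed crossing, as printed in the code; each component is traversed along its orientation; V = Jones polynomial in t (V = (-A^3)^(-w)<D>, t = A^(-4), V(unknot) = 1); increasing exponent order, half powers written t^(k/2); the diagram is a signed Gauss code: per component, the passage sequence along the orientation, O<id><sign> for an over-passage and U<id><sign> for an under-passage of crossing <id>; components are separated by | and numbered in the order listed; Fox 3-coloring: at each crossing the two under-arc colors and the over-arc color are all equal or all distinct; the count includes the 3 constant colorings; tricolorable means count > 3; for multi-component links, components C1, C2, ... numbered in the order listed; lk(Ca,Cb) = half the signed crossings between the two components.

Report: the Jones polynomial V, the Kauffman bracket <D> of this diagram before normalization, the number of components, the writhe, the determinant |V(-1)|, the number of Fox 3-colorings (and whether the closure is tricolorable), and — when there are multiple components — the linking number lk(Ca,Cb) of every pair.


V(t) = -t^-6 + 2t^-5 - 4t^-4 + 5t^-3 - 4t^-2 + 5t^-1 - 3 + 2t - t^2
bracket: -A^-14 + 2A^-10 - 3A^-6 + 5A^-2 - 4A^2 + 5A^6 - 4A^10 + 2A^14 - A^18, w = -2
1 component, writhe -2, over 10 crossings
det 27, colorings 9 of 3^10 — tricolorable
observation: det 27 = |V(-1)|; divisible by 3, so tricolorable


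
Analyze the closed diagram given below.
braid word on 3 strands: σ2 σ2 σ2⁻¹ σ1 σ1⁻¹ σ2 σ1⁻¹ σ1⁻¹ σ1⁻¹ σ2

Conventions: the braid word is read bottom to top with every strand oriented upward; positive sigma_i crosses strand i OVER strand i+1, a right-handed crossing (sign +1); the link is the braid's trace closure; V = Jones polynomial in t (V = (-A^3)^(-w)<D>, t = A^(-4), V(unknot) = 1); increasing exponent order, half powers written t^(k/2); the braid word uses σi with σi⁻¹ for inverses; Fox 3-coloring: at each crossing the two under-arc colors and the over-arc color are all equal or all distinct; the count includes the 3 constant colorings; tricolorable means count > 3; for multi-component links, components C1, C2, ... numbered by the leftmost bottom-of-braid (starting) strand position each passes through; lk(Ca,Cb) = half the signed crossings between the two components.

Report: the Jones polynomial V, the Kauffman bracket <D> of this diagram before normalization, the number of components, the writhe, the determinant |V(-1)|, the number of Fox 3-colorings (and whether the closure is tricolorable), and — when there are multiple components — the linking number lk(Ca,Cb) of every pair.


V = -t^-3 + t^-2 - t^-1 + 3 - t + t^2 - t^3
<D> = -A^-12 + A^-8 - A^-4 + 3 - A^4 + A^8 - A^12 (w = 0)
1 component over 10 crossings, w = 0
27 Fox colorings among 3^10, |V(-1)| = 9: tricolorable
why: w = 0 (over 10 crossings) is diagram-only; (-A^3)^(0) removes it from V


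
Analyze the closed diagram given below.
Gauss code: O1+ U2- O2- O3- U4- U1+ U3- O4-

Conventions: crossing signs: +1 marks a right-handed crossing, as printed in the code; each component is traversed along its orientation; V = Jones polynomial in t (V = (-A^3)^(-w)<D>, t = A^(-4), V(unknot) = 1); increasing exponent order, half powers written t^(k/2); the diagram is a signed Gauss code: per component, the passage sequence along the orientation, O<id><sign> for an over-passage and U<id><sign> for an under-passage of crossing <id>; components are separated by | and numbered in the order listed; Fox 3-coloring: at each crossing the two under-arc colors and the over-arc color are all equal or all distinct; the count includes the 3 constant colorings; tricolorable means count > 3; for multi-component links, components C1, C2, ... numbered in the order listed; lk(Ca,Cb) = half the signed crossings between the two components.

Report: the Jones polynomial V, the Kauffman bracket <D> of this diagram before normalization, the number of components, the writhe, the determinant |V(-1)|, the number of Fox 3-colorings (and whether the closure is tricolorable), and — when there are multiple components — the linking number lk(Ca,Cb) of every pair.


V = 1
<D> = A^-6 (w = -2)
1 component over 4 crossings, w = -2
3 Fox colorings among 3^4, |V(-1)| = 1: not tricolorable
why: w = -2 (over 4 crossings) is diagram-only; (-A^3)^(2) removes it from V
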